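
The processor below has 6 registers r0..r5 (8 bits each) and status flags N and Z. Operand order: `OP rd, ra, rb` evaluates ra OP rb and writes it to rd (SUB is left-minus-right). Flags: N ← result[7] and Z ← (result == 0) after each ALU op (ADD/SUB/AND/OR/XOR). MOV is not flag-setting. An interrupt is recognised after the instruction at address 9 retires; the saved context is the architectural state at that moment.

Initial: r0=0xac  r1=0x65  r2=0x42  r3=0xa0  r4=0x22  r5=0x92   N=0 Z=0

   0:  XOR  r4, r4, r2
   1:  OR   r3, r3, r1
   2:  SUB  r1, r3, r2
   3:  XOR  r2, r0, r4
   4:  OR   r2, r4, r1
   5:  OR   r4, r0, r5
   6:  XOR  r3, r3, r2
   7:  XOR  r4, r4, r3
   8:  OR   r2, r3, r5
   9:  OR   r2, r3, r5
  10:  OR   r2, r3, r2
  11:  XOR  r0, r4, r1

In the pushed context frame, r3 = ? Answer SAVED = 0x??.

SAVED = 0x06

after  0: r0=0xac r1=0x65 r2=0x42 r3=0xa0 r4=0x60 r5=0x92  N=0 Z=0
after  1: r0=0xac r1=0x65 r2=0x42 r3=0xe5 r4=0x60 r5=0x92  N=1 Z=0
after  2: r0=0xac r1=0xa3 r2=0x42 r3=0xe5 r4=0x60 r5=0x92  N=1 Z=0
after  3: r0=0xac r1=0xa3 r2=0xcc r3=0xe5 r4=0x60 r5=0x92  N=1 Z=0
after  4: r0=0xac r1=0xa3 r2=0xe3 r3=0xe5 r4=0x60 r5=0x92  N=1 Z=0
after  5: r0=0xac r1=0xa3 r2=0xe3 r3=0xe5 r4=0xbe r5=0x92  N=1 Z=0
after  6: r0=0xac r1=0xa3 r2=0xe3 r3=0x06 r4=0xbe r5=0x92  N=0 Z=0
after  7: r0=0xac r1=0xa3 r2=0xe3 r3=0x06 r4=0xb8 r5=0x92  N=1 Z=0
after  8: r0=0xac r1=0xa3 r2=0x96 r3=0x06 r4=0xb8 r5=0x92  N=1 Z=0
after  9: r0=0xac r1=0xa3 r2=0x96 r3=0x06 r4=0xb8 r5=0x92  N=1 Z=0
-- IRQ taken; context saved, return-PC = 10 --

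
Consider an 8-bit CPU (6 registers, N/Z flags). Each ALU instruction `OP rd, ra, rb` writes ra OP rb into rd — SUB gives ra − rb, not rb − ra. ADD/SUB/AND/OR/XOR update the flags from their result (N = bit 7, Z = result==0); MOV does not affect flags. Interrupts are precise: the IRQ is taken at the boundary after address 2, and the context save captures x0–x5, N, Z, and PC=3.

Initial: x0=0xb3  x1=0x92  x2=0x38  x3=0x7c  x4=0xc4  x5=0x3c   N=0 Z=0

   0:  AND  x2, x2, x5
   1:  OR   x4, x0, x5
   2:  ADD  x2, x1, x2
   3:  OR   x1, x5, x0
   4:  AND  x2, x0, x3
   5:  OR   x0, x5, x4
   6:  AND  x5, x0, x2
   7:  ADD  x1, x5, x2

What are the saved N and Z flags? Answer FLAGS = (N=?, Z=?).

after  0: x0=0xb3 x1=0x92 x2=0x38 x3=0x7c x4=0xc4 x5=0x3c  N=0 Z=0
after  1: x0=0xb3 x1=0x92 x2=0x38 x3=0x7c x4=0xbf x5=0x3c  N=1 Z=0
after  2: x0=0xb3 x1=0x92 x2=0xca x3=0x7c x4=0xbf x5=0x3c  N=1 Z=0
-- IRQ taken; context saved, return-PC = 3 --

FLAGS = (N=1, Z=0)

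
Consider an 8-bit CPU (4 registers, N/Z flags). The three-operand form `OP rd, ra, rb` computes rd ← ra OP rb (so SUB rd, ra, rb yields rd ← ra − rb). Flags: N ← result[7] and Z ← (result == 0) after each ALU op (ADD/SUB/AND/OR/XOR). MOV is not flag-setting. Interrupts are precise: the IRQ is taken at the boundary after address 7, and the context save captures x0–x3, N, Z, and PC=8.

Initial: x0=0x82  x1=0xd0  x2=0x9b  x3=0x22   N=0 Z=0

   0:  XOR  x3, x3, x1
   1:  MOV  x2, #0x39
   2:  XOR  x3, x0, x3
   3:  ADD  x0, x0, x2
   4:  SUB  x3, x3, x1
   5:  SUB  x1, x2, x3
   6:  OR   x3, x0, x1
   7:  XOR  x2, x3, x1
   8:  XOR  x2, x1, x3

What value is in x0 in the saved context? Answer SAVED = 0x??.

after  0: x0=0x82 x1=0xd0 x2=0x9b x3=0xf2  N=1 Z=0
after  1: x0=0x82 x1=0xd0 x2=0x39 x3=0xf2  N=1 Z=0
after  2: x0=0x82 x1=0xd0 x2=0x39 x3=0x70  N=0 Z=0
after  3: x0=0xbb x1=0xd0 x2=0x39 x3=0x70  N=1 Z=0
after  4: x0=0xbb x1=0xd0 x2=0x39 x3=0xa0  N=1 Z=0
after  5: x0=0xbb x1=0x99 x2=0x39 x3=0xa0  N=1 Z=0
after  6: x0=0xbb x1=0x99 x2=0x39 x3=0xbb  N=1 Z=0
after  7: x0=0xbb x1=0x99 x2=0x22 x3=0xbb  N=0 Z=0
-- IRQ taken; context saved, return-PC = 8 --

SAVED = 0xbb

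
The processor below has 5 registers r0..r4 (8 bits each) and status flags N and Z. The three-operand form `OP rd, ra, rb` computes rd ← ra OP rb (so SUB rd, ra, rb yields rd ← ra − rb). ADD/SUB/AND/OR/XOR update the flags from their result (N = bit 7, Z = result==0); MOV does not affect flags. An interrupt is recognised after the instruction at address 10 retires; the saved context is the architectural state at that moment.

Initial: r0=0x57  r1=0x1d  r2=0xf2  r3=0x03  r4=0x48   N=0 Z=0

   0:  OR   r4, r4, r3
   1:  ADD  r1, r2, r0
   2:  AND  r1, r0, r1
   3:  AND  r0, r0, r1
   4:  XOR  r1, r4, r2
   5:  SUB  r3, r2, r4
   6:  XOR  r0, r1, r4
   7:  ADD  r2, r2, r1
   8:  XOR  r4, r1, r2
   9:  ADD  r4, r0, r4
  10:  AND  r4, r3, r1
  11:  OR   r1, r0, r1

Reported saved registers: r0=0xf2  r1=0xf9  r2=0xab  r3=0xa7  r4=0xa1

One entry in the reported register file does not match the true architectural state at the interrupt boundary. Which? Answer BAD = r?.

after  0: r0=0x57 r1=0x1d r2=0xf2 r3=0x03 r4=0x4b  N=0 Z=0
after  1: r0=0x57 r1=0x49 r2=0xf2 r3=0x03 r4=0x4b  N=0 Z=0
after  2: r0=0x57 r1=0x41 r2=0xf2 r3=0x03 r4=0x4b  N=0 Z=0
after  3: r0=0x41 r1=0x41 r2=0xf2 r3=0x03 r4=0x4b  N=0 Z=0
after  4: r0=0x41 r1=0xb9 r2=0xf2 r3=0x03 r4=0x4b  N=1 Z=0
after  5: r0=0x41 r1=0xb9 r2=0xf2 r3=0xa7 r4=0x4b  N=1 Z=0
after  6: r0=0xf2 r1=0xb9 r2=0xf2 r3=0xa7 r4=0x4b  N=1 Z=0
after  7: r0=0xf2 r1=0xb9 r2=0xab r3=0xa7 r4=0x4b  N=1 Z=0
after  8: r0=0xf2 r1=0xb9 r2=0xab r3=0xa7 r4=0x12  N=0 Z=0
after  9: r0=0xf2 r1=0xb9 r2=0xab r3=0xa7 r4=0x04  N=0 Z=0
after 10: r0=0xf2 r1=0xb9 r2=0xab r3=0xa7 r4=0xa1  N=1 Z=0
-- IRQ taken; context saved, return-PC = 11 --
mismatch: r1: reported 0xf9 vs actual 0xb9

BAD = r1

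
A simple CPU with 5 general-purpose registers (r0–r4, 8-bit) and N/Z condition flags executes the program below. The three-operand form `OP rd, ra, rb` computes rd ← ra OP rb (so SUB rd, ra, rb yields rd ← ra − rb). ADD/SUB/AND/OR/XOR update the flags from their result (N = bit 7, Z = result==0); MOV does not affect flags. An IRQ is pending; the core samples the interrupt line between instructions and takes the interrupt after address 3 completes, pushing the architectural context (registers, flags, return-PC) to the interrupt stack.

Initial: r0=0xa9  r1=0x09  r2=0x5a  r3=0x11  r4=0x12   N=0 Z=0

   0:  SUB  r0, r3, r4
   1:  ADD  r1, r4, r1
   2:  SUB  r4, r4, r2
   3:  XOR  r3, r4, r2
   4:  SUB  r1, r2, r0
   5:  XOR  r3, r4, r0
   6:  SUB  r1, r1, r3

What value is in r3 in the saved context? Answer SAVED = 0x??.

after  0: r0=0xff r1=0x09 r2=0x5a r3=0x11 r4=0x12  N=1 Z=0
after  1: r0=0xff r1=0x1b r2=0x5a r3=0x11 r4=0x12  N=0 Z=0
after  2: r0=0xff r1=0x1b r2=0x5a r3=0x11 r4=0xb8  N=1 Z=0
after  3: r0=0xff r1=0x1b r2=0x5a r3=0xe2 r4=0xb8  N=1 Z=0
-- IRQ taken; context saved, return-PC = 4 --

SAVED = 0xe2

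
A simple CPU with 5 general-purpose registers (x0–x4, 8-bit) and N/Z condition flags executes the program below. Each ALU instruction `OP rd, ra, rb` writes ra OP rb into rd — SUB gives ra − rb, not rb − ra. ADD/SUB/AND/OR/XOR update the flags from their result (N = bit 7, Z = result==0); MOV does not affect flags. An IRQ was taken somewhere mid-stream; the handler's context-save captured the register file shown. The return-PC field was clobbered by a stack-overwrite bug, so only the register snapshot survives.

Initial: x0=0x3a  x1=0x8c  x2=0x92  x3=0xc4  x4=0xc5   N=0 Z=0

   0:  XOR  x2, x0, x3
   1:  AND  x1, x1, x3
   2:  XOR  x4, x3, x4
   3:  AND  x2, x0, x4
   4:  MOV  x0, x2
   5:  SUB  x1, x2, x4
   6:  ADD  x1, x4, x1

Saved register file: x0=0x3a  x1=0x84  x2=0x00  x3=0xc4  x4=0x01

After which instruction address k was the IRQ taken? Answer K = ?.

K = 3

after  0: x0=0x3a x1=0x8c x2=0xfe x3=0xc4 x4=0xc5  N=1 Z=0
after  1: x0=0x3a x1=0x84 x2=0xfe x3=0xc4 x4=0xc5  N=1 Z=0
after  2: x0=0x3a x1=0x84 x2=0xfe x3=0xc4 x4=0x01  N=0 Z=0
after  3: x0=0x3a x1=0x84 x2=0x00 x3=0xc4 x4=0x01  N=0 Z=1
-- IRQ taken; context saved, return-PC = 4 --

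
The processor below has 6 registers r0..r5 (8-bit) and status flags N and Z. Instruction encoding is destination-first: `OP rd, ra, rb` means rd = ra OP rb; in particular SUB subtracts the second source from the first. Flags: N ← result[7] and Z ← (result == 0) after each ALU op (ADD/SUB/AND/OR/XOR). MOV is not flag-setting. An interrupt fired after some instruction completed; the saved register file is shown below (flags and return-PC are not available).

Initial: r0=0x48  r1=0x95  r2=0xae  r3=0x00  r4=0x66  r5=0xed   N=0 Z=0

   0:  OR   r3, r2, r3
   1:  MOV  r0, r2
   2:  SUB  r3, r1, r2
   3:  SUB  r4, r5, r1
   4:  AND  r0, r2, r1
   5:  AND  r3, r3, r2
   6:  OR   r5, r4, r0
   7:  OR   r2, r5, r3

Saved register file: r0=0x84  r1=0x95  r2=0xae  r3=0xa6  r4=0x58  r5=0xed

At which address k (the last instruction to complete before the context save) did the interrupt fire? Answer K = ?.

K = 5

after  0: r0=0x48 r1=0x95 r2=0xae r3=0xae r4=0x66 r5=0xed  N=1 Z=0
after  1: r0=0xae r1=0x95 r2=0xae r3=0xae r4=0x66 r5=0xed  N=1 Z=0
after  2: r0=0xae r1=0x95 r2=0xae r3=0xe7 r4=0x66 r5=0xed  N=1 Z=0
after  3: r0=0xae r1=0x95 r2=0xae r3=0xe7 r4=0x58 r5=0xed  N=0 Z=0
after  4: r0=0x84 r1=0x95 r2=0xae r3=0xe7 r4=0x58 r5=0xed  N=1 Z=0
after  5: r0=0x84 r1=0x95 r2=0xae r3=0xa6 r4=0x58 r5=0xed  N=1 Z=0
-- IRQ taken; context saved, return-PC = 6 --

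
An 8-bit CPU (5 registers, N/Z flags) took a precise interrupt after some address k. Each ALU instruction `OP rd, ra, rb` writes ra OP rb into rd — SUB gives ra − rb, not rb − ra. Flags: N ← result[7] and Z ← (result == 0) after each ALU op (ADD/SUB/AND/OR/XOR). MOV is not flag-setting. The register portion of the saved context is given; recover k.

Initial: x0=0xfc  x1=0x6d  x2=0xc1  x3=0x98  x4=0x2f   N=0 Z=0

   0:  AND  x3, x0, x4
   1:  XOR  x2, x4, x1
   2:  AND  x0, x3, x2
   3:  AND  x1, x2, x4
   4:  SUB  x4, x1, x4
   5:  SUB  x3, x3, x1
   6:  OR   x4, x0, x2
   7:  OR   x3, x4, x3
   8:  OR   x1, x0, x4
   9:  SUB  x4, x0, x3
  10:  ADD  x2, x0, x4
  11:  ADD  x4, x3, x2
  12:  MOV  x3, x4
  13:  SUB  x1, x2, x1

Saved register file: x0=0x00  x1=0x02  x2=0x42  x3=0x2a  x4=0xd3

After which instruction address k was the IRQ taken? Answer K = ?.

after  0: x0=0xfc x1=0x6d x2=0xc1 x3=0x2c x4=0x2f  N=0 Z=0
after  1: x0=0xfc x1=0x6d x2=0x42 x3=0x2c x4=0x2f  N=0 Z=0
after  2: x0=0x00 x1=0x6d x2=0x42 x3=0x2c x4=0x2f  N=0 Z=1
after  3: x0=0x00 x1=0x02 x2=0x42 x3=0x2c x4=0x2f  N=0 Z=0
after  4: x0=0x00 x1=0x02 x2=0x42 x3=0x2c x4=0xd3  N=1 Z=0
after  5: x0=0x00 x1=0x02 x2=0x42 x3=0x2a x4=0xd3  N=0 Z=0
-- IRQ taken; context saved, return-PC = 6 --

K = 5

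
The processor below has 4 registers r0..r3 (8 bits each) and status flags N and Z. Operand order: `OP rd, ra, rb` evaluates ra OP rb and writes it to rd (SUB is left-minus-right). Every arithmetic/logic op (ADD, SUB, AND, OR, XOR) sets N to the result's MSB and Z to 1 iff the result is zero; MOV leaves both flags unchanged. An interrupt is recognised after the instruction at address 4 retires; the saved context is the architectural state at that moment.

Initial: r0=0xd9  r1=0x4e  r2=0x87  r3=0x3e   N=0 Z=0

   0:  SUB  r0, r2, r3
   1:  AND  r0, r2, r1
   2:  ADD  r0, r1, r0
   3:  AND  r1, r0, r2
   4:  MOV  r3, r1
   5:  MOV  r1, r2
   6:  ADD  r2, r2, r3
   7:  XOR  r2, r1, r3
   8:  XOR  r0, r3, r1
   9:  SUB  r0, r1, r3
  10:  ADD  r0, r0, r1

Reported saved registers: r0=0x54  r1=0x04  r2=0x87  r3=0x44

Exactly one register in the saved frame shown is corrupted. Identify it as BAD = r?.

BAD = r3

after  0: r0=0x49 r1=0x4e r2=0x87 r3=0x3e  N=0 Z=0
after  1: r0=0x06 r1=0x4e r2=0x87 r3=0x3e  N=0 Z=0
after  2: r0=0x54 r1=0x4e r2=0x87 r3=0x3e  N=0 Z=0
after  3: r0=0x54 r1=0x04 r2=0x87 r3=0x3e  N=0 Z=0
after  4: r0=0x54 r1=0x04 r2=0x87 r3=0x04  N=0 Z=0
-- IRQ taken; context saved, return-PC = 5 --
mismatch: r3: reported 0x44 vs actual 0x04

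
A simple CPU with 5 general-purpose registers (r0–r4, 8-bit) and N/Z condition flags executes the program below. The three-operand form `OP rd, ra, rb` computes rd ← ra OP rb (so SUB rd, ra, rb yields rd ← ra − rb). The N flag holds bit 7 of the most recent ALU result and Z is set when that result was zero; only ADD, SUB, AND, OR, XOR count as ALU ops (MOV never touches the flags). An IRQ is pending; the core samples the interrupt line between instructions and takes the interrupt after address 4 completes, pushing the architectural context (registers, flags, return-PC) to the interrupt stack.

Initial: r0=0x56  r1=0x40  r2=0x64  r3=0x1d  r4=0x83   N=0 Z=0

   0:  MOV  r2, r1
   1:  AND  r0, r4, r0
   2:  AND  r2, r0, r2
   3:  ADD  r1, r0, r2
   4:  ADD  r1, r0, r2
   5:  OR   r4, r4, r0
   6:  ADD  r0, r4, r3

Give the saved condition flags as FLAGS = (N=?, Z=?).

after  0: r0=0x56 r1=0x40 r2=0x40 r3=0x1d r4=0x83  N=0 Z=0
after  1: r0=0x02 r1=0x40 r2=0x40 r3=0x1d r4=0x83  N=0 Z=0
after  2: r0=0x02 r1=0x40 r2=0x00 r3=0x1d r4=0x83  N=0 Z=1
after  3: r0=0x02 r1=0x02 r2=0x00 r3=0x1d r4=0x83  N=0 Z=0
after  4: r0=0x02 r1=0x02 r2=0x00 r3=0x1d r4=0x83  N=0 Z=0
-- IRQ taken; context saved, return-PC = 5 --

FLAGS = (N=0, Z=0)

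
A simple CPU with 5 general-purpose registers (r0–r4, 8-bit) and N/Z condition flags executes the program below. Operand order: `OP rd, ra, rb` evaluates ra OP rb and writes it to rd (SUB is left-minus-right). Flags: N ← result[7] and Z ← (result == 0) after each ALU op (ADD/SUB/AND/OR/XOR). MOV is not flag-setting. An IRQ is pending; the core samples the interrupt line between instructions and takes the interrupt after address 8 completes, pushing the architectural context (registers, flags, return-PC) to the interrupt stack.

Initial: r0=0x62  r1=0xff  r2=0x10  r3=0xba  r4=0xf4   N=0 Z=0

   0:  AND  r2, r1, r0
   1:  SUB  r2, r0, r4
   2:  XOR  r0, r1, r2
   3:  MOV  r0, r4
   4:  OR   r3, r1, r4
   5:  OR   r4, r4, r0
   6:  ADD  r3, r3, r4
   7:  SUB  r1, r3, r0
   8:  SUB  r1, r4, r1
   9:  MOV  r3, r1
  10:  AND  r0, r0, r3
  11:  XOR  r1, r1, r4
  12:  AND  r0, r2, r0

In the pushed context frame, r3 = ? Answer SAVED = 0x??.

after  0: r0=0x62 r1=0xff r2=0x62 r3=0xba r4=0xf4  N=0 Z=0
after  1: r0=0x62 r1=0xff r2=0x6e r3=0xba r4=0xf4  N=0 Z=0
after  2: r0=0x91 r1=0xff r2=0x6e r3=0xba r4=0xf4  N=1 Z=0
after  3: r0=0xf4 r1=0xff r2=0x6e r3=0xba r4=0xf4  N=1 Z=0
after  4: r0=0xf4 r1=0xff r2=0x6e r3=0xff r4=0xf4  N=1 Z=0
after  5: r0=0xf4 r1=0xff r2=0x6e r3=0xff r4=0xf4  N=1 Z=0
after  6: r0=0xf4 r1=0xff r2=0x6e r3=0xf3 r4=0xf4  N=1 Z=0
after  7: r0=0xf4 r1=0xff r2=0x6e r3=0xf3 r4=0xf4  N=1 Z=0
after  8: r0=0xf4 r1=0xf5 r2=0x6e r3=0xf3 r4=0xf4  N=1 Z=0
-- IRQ taken; context saved, return-PC = 9 --

SAVED = 0xf3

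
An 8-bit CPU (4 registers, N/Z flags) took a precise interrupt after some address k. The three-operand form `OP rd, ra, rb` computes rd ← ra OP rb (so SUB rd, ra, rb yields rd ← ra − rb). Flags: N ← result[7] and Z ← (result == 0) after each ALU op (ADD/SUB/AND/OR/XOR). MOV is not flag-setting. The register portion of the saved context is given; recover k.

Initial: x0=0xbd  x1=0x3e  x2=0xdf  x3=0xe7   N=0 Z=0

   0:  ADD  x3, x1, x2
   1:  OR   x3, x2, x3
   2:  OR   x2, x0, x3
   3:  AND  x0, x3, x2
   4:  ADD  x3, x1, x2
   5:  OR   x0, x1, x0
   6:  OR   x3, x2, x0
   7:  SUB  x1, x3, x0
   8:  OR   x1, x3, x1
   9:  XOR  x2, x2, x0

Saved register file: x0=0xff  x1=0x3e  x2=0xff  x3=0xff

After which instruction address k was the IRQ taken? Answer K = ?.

K = 6

after  0: x0=0xbd x1=0x3e x2=0xdf x3=0x1d  N=0 Z=0
after  1: x0=0xbd x1=0x3e x2=0xdf x3=0xdf  N=1 Z=0
after  2: x0=0xbd x1=0x3e x2=0xff x3=0xdf  N=1 Z=0
after  3: x0=0xdf x1=0x3e x2=0xff x3=0xdf  N=1 Z=0
after  4: x0=0xdf x1=0x3e x2=0xff x3=0x3d  N=0 Z=0
after  5: x0=0xff x1=0x3e x2=0xff x3=0x3d  N=1 Z=0
after  6: x0=0xff x1=0x3e x2=0xff x3=0xff  N=1 Z=0
-- IRQ taken; context saved, return-PC = 7 --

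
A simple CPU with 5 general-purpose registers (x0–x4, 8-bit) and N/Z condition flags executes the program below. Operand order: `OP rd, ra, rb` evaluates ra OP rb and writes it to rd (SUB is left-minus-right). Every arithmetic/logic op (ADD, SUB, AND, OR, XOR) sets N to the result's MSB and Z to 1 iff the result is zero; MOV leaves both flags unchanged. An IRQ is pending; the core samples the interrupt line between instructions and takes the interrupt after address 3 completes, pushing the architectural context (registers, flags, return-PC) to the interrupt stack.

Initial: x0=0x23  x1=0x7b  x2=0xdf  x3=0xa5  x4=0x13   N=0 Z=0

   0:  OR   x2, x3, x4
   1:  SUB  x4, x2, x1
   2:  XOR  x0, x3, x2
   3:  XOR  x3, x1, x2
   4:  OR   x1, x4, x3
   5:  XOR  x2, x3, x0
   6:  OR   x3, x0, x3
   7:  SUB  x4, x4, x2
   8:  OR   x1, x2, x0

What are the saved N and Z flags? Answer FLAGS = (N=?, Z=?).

after  0: x0=0x23 x1=0x7b x2=0xb7 x3=0xa5 x4=0x13  N=1 Z=0
after  1: x0=0x23 x1=0x7b x2=0xb7 x3=0xa5 x4=0x3c  N=0 Z=0
after  2: x0=0x12 x1=0x7b x2=0xb7 x3=0xa5 x4=0x3c  N=0 Z=0
after  3: x0=0x12 x1=0x7b x2=0xb7 x3=0xcc x4=0x3c  N=1 Z=0
-- IRQ taken; context saved, return-PC = 4 --

FLAGS = (N=1, Z=0)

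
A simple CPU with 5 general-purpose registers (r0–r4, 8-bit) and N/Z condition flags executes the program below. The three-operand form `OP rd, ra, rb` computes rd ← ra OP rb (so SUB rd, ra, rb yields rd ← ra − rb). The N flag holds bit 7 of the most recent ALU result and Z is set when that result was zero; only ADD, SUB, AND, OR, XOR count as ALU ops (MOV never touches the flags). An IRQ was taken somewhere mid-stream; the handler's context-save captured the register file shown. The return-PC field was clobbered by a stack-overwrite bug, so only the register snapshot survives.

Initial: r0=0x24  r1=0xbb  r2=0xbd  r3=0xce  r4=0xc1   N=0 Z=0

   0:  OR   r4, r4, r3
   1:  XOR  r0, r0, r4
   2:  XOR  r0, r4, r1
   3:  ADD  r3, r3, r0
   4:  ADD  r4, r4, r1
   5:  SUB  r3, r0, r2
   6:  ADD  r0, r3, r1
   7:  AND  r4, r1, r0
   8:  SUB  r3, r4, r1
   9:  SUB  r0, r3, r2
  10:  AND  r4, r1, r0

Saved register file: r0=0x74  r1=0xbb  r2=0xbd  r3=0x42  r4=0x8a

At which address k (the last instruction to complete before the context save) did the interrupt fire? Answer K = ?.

after  0: r0=0x24 r1=0xbb r2=0xbd r3=0xce r4=0xcf  N=1 Z=0
after  1: r0=0xeb r1=0xbb r2=0xbd r3=0xce r4=0xcf  N=1 Z=0
after  2: r0=0x74 r1=0xbb r2=0xbd r3=0xce r4=0xcf  N=0 Z=0
after  3: r0=0x74 r1=0xbb r2=0xbd r3=0x42 r4=0xcf  N=0 Z=0
after  4: r0=0x74 r1=0xbb r2=0xbd r3=0x42 r4=0x8a  N=1 Z=0
-- IRQ taken; context saved, return-PC = 5 --

K = 4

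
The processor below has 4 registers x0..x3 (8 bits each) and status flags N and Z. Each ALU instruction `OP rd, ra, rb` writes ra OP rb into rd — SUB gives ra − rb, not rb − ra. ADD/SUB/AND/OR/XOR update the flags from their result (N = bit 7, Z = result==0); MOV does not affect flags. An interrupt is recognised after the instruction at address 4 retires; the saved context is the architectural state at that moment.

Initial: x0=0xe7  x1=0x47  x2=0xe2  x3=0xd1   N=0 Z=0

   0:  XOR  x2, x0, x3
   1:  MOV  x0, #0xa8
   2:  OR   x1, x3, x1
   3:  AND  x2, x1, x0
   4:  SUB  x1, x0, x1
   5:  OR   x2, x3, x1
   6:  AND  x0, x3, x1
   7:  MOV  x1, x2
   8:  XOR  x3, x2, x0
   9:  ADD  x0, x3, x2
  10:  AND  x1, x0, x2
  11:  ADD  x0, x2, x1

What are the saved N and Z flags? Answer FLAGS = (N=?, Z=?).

FLAGS = (N=1, Z=0)

after  0: x0=0xe7 x1=0x47 x2=0x36 x3=0xd1  N=0 Z=0
after  1: x0=0xa8 x1=0x47 x2=0x36 x3=0xd1  N=0 Z=0
after  2: x0=0xa8 x1=0xd7 x2=0x36 x3=0xd1  N=1 Z=0
after  3: x0=0xa8 x1=0xd7 x2=0x80 x3=0xd1  N=1 Z=0
after  4: x0=0xa8 x1=0xd1 x2=0x80 x3=0xd1  N=1 Z=0
-- IRQ taken; context saved, return-PC = 5 --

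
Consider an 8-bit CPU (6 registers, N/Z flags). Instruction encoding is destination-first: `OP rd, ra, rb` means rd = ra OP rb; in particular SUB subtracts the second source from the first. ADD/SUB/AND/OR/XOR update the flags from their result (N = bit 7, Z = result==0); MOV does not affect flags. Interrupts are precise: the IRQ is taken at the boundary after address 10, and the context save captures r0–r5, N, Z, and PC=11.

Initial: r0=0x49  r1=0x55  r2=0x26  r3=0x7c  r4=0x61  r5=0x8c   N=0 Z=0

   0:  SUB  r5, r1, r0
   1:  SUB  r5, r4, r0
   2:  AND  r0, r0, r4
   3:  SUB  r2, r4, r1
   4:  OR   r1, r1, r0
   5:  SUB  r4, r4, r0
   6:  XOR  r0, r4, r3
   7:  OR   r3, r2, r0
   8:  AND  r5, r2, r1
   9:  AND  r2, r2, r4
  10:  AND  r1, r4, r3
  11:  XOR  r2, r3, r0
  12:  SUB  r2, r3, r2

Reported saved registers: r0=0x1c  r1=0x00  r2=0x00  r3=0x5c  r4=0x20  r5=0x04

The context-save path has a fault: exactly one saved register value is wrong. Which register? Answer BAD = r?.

BAD = r0

after  0: r0=0x49 r1=0x55 r2=0x26 r3=0x7c r4=0x61 r5=0x0c  N=0 Z=0
after  1: r0=0x49 r1=0x55 r2=0x26 r3=0x7c r4=0x61 r5=0x18  N=0 Z=0
after  2: r0=0x41 r1=0x55 r2=0x26 r3=0x7c r4=0x61 r5=0x18  N=0 Z=0
after  3: r0=0x41 r1=0x55 r2=0x0c r3=0x7c r4=0x61 r5=0x18  N=0 Z=0
after  4: r0=0x41 r1=0x55 r2=0x0c r3=0x7c r4=0x61 r5=0x18  N=0 Z=0
after  5: r0=0x41 r1=0x55 r2=0x0c r3=0x7c r4=0x20 r5=0x18  N=0 Z=0
after  6: r0=0x5c r1=0x55 r2=0x0c r3=0x7c r4=0x20 r5=0x18  N=0 Z=0
after  7: r0=0x5c r1=0x55 r2=0x0c r3=0x5c r4=0x20 r5=0x18  N=0 Z=0
after  8: r0=0x5c r1=0x55 r2=0x0c r3=0x5c r4=0x20 r5=0x04  N=0 Z=0
after  9: r0=0x5c r1=0x55 r2=0x00 r3=0x5c r4=0x20 r5=0x04  N=0 Z=1
after 10: r0=0x5c r1=0x00 r2=0x00 r3=0x5c r4=0x20 r5=0x04  N=0 Z=1
-- IRQ taken; context saved, return-PC = 11 --
mismatch: r0: reported 0x1c vs actual 0x5c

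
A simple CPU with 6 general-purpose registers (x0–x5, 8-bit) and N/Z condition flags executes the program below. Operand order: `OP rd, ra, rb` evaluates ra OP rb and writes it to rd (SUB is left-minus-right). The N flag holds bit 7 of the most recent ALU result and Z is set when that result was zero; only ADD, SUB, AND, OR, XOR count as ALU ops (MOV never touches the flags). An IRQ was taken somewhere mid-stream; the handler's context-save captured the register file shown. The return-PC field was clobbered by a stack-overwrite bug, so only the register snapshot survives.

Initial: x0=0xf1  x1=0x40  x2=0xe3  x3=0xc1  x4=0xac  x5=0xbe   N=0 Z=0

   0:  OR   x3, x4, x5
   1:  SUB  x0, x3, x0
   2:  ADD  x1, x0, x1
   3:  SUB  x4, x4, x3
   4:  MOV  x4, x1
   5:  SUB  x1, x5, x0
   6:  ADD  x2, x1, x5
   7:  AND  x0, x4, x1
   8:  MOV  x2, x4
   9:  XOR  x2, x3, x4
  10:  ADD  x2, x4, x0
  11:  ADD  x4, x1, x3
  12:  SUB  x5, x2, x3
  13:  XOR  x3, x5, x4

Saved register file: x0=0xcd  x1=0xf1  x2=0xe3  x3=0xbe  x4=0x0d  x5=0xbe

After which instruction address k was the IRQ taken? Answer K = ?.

after  0: x0=0xf1 x1=0x40 x2=0xe3 x3=0xbe x4=0xac x5=0xbe  N=1 Z=0
after  1: x0=0xcd x1=0x40 x2=0xe3 x3=0xbe x4=0xac x5=0xbe  N=1 Z=0
after  2: x0=0xcd x1=0x0d x2=0xe3 x3=0xbe x4=0xac x5=0xbe  N=0 Z=0
after  3: x0=0xcd x1=0x0d x2=0xe3 x3=0xbe x4=0xee x5=0xbe  N=1 Z=0
after  4: x0=0xcd x1=0x0d x2=0xe3 x3=0xbe x4=0x0d x5=0xbe  N=1 Z=0
after  5: x0=0xcd x1=0xf1 x2=0xe3 x3=0xbe x4=0x0d x5=0xbe  N=1 Z=0
-- IRQ taken; context saved, return-PC = 6 --

K = 5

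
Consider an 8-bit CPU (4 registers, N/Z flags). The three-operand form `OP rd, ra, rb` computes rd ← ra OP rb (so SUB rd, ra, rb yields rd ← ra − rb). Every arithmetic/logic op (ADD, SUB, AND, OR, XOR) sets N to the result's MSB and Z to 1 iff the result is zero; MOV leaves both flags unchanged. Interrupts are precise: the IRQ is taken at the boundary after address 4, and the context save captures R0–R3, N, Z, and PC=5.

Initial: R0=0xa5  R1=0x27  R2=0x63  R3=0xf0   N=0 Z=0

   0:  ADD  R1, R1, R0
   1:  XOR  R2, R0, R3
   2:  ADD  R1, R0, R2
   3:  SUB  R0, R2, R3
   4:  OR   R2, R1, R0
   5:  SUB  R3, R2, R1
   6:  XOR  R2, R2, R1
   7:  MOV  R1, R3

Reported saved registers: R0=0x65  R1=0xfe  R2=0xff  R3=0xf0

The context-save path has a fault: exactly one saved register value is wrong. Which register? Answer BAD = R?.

after  0: R0=0xa5 R1=0xcc R2=0x63 R3=0xf0  N=1 Z=0
after  1: R0=0xa5 R1=0xcc R2=0x55 R3=0xf0  N=0 Z=0
after  2: R0=0xa5 R1=0xfa R2=0x55 R3=0xf0  N=1 Z=0
after  3: R0=0x65 R1=0xfa R2=0x55 R3=0xf0  N=0 Z=0
after  4: R0=0x65 R1=0xfa R2=0xff R3=0xf0  N=1 Z=0
-- IRQ taken; context saved, return-PC = 5 --
mismatch: R1: reported 0xfe vs actual 0xfa

BAD = R1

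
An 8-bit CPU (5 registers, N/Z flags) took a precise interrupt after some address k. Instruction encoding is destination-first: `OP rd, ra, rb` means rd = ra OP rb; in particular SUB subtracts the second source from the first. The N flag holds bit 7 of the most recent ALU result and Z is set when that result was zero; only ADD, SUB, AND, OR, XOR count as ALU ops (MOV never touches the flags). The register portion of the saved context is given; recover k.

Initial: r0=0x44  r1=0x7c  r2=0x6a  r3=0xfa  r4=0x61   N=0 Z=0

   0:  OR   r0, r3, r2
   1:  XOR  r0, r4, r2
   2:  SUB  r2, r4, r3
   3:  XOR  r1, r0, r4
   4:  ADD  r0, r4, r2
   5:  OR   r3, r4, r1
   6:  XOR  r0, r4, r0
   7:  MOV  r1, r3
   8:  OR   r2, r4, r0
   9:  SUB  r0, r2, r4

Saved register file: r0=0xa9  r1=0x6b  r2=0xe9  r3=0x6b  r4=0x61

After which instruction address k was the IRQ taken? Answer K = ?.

after  0: r0=0xfa r1=0x7c r2=0x6a r3=0xfa r4=0x61  N=1 Z=0
after  1: r0=0x0b r1=0x7c r2=0x6a r3=0xfa r4=0x61  N=0 Z=0
after  2: r0=0x0b r1=0x7c r2=0x67 r3=0xfa r4=0x61  N=0 Z=0
after  3: r0=0x0b r1=0x6a r2=0x67 r3=0xfa r4=0x61  N=0 Z=0
after  4: r0=0xc8 r1=0x6a r2=0x67 r3=0xfa r4=0x61  N=1 Z=0
after  5: r0=0xc8 r1=0x6a r2=0x67 r3=0x6b r4=0x61  N=0 Z=0
after  6: r0=0xa9 r1=0x6a r2=0x67 r3=0x6b r4=0x61  N=1 Z=0
after  7: r0=0xa9 r1=0x6b r2=0x67 r3=0x6b r4=0x61  N=1 Z=0
after  8: r0=0xa9 r1=0x6b r2=0xe9 r3=0x6b r4=0x61  N=1 Z=0
-- IRQ taken; context saved, return-PC = 9 --

K = 8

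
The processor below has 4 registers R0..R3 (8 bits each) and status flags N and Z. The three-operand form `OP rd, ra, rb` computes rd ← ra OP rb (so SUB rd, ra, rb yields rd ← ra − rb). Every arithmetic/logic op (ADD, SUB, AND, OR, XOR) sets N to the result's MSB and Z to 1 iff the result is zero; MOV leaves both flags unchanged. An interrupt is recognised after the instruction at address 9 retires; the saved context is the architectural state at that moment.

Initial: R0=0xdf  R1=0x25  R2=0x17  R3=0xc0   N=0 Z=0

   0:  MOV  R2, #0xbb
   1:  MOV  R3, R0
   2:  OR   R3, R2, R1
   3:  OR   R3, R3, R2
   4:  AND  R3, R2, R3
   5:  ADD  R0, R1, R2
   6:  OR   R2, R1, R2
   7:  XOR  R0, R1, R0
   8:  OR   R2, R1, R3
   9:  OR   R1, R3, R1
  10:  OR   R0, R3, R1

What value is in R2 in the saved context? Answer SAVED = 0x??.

SAVED = 0xbf

after  0: R0=0xdf R1=0x25 R2=0xbb R3=0xc0  N=0 Z=0
after  1: R0=0xdf R1=0x25 R2=0xbb R3=0xdf  N=0 Z=0
after  2: R0=0xdf R1=0x25 R2=0xbb R3=0xbf  N=1 Z=0
after  3: R0=0xdf R1=0x25 R2=0xbb R3=0xbf  N=1 Z=0
after  4: R0=0xdf R1=0x25 R2=0xbb R3=0xbb  N=1 Z=0
after  5: R0=0xe0 R1=0x25 R2=0xbb R3=0xbb  N=1 Z=0
after  6: R0=0xe0 R1=0x25 R2=0xbf R3=0xbb  N=1 Z=0
after  7: R0=0xc5 R1=0x25 R2=0xbf R3=0xbb  N=1 Z=0
after  8: R0=0xc5 R1=0x25 R2=0xbf R3=0xbb  N=1 Z=0
after  9: R0=0xc5 R1=0xbf R2=0xbf R3=0xbb  N=1 Z=0
-- IRQ taken; context saved, return-PC = 10 --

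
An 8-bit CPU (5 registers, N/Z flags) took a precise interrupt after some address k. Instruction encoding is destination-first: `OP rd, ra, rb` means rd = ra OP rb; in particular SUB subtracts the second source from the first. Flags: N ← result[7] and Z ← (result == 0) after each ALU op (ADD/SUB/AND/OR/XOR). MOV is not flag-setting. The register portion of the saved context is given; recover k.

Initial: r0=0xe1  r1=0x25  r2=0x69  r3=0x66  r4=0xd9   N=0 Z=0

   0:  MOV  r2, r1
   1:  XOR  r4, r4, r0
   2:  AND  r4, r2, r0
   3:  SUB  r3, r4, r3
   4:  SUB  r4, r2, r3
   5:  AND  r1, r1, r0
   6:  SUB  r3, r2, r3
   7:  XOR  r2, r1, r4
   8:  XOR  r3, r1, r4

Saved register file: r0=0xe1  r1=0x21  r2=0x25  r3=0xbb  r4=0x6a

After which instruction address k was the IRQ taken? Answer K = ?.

after  0: r0=0xe1 r1=0x25 r2=0x25 r3=0x66 r4=0xd9  N=0 Z=0
after  1: r0=0xe1 r1=0x25 r2=0x25 r3=0x66 r4=0x38  N=0 Z=0
after  2: r0=0xe1 r1=0x25 r2=0x25 r3=0x66 r4=0x21  N=0 Z=0
after  3: r0=0xe1 r1=0x25 r2=0x25 r3=0xbb r4=0x21  N=1 Z=0
after  4: r0=0xe1 r1=0x25 r2=0x25 r3=0xbb r4=0x6a  N=0 Z=0
after  5: r0=0xe1 r1=0x21 r2=0x25 r3=0xbb r4=0x6a  N=0 Z=0
-- IRQ taken; context saved, return-PC = 6 --

K = 5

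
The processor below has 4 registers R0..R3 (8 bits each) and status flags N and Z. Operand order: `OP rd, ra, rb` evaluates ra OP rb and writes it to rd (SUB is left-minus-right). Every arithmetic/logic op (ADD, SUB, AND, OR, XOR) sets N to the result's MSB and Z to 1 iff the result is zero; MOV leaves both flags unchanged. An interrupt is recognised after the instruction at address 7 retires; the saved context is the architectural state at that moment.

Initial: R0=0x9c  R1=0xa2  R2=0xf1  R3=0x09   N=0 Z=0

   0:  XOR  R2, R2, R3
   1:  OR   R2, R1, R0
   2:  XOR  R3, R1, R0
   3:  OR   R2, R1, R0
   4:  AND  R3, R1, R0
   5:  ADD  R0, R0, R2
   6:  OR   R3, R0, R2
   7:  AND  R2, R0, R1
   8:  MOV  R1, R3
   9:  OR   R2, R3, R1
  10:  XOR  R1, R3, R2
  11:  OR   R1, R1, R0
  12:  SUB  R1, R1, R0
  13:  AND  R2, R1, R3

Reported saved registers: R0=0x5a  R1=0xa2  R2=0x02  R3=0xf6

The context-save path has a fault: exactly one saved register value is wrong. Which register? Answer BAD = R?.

after  0: R0=0x9c R1=0xa2 R2=0xf8 R3=0x09  N=1 Z=0
after  1: R0=0x9c R1=0xa2 R2=0xbe R3=0x09  N=1 Z=0
after  2: R0=0x9c R1=0xa2 R2=0xbe R3=0x3e  N=0 Z=0
after  3: R0=0x9c R1=0xa2 R2=0xbe R3=0x3e  N=1 Z=0
after  4: R0=0x9c R1=0xa2 R2=0xbe R3=0x80  N=1 Z=0
after  5: R0=0x5a R1=0xa2 R2=0xbe R3=0x80  N=0 Z=0
after  6: R0=0x5a R1=0xa2 R2=0xbe R3=0xfe  N=1 Z=0
after  7: R0=0x5a R1=0xa2 R2=0x02 R3=0xfe  N=0 Z=0
-- IRQ taken; context saved, return-PC = 8 --
mismatch: R3: reported 0xf6 vs actual 0xfe

BAD = R3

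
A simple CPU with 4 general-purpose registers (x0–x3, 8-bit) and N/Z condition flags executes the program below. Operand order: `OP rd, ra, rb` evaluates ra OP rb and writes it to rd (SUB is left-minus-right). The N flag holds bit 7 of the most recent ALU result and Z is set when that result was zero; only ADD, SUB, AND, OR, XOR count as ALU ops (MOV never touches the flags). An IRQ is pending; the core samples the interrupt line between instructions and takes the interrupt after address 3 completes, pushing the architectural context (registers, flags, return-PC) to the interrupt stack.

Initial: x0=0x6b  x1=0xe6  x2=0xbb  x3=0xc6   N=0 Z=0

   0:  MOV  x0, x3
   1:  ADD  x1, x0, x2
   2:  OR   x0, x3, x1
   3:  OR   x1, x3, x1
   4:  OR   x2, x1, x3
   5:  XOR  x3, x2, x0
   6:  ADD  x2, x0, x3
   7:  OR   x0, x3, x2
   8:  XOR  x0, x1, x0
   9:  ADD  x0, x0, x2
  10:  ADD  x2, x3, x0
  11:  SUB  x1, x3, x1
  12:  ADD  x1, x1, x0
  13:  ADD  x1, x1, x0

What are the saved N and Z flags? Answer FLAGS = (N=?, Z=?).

after  0: x0=0xc6 x1=0xe6 x2=0xbb x3=0xc6  N=0 Z=0
after  1: x0=0xc6 x1=0x81 x2=0xbb x3=0xc6  N=1 Z=0
after  2: x0=0xc7 x1=0x81 x2=0xbb x3=0xc6  N=1 Z=0
after  3: x0=0xc7 x1=0xc7 x2=0xbb x3=0xc6  N=1 Z=0
-- IRQ taken; context saved, return-PC = 4 --

FLAGS = (N=1, Z=0)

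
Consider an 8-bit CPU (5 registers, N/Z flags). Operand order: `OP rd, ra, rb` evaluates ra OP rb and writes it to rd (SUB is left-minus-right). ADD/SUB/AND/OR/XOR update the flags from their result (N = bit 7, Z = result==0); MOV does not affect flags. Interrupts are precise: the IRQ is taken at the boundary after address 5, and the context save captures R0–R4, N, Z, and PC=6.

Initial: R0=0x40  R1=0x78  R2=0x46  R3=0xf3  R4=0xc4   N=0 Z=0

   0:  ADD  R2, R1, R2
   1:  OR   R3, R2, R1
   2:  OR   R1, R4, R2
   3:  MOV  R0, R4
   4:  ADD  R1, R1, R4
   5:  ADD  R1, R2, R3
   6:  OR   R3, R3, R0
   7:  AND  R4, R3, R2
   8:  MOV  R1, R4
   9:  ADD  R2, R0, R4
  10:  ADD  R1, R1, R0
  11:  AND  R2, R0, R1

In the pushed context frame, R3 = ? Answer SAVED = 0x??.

SAVED = 0xfe

after  0: R0=0x40 R1=0x78 R2=0xbe R3=0xf3 R4=0xc4  N=1 Z=0
after  1: R0=0x40 R1=0x78 R2=0xbe R3=0xfe R4=0xc4  N=1 Z=0
after  2: R0=0x40 R1=0xfe R2=0xbe R3=0xfe R4=0xc4  N=1 Z=0
after  3: R0=0xc4 R1=0xfe R2=0xbe R3=0xfe R4=0xc4  N=1 Z=0
after  4: R0=0xc4 R1=0xc2 R2=0xbe R3=0xfe R4=0xc4  N=1 Z=0
after  5: R0=0xc4 R1=0xbc R2=0xbe R3=0xfe R4=0xc4  N=1 Z=0
-- IRQ taken; context saved, return-PC = 6 --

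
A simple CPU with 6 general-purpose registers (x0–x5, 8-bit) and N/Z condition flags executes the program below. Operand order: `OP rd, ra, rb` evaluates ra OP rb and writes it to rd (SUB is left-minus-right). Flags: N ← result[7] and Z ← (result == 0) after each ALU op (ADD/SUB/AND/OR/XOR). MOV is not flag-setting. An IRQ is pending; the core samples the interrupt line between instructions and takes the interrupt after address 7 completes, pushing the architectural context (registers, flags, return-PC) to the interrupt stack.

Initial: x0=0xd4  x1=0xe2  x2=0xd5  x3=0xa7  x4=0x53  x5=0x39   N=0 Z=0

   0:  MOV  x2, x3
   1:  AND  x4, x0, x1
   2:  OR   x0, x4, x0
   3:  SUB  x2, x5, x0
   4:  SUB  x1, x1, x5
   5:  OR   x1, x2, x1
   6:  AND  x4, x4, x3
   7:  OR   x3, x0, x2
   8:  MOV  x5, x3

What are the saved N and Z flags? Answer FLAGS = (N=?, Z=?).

after  0: x0=0xd4 x1=0xe2 x2=0xa7 x3=0xa7 x4=0x53 x5=0x39  N=0 Z=0
after  1: x0=0xd4 x1=0xe2 x2=0xa7 x3=0xa7 x4=0xc0 x5=0x39  N=1 Z=0
after  2: x0=0xd4 x1=0xe2 x2=0xa7 x3=0xa7 x4=0xc0 x5=0x39  N=1 Z=0
after  3: x0=0xd4 x1=0xe2 x2=0x65 x3=0xa7 x4=0xc0 x5=0x39  N=0 Z=0
after  4: x0=0xd4 x1=0xa9 x2=0x65 x3=0xa7 x4=0xc0 x5=0x39  N=1 Z=0
after  5: x0=0xd4 x1=0xed x2=0x65 x3=0xa7 x4=0xc0 x5=0x39  N=1 Z=0
after  6: x0=0xd4 x1=0xed x2=0x65 x3=0xa7 x4=0x80 x5=0x39  N=1 Z=0
after  7: x0=0xd4 x1=0xed x2=0x65 x3=0xf5 x4=0x80 x5=0x39  N=1 Z=0
-- IRQ taken; context saved, return-PC = 8 --

FLAGS = (N=1, Z=0)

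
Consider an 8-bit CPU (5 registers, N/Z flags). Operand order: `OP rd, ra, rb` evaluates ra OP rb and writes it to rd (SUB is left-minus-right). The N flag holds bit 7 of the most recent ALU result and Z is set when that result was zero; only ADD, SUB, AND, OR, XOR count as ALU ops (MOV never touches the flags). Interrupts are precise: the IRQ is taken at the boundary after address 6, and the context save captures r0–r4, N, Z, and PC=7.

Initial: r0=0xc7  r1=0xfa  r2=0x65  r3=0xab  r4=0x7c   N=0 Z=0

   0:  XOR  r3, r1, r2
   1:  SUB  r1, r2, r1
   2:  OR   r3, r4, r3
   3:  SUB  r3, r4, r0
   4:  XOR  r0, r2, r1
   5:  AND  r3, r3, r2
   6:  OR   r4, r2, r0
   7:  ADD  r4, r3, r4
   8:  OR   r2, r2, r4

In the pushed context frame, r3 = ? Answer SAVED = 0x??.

after  0: r0=0xc7 r1=0xfa r2=0x65 r3=0x9f r4=0x7c  N=1 Z=0
after  1: r0=0xc7 r1=0x6b r2=0x65 r3=0x9f r4=0x7c  N=0 Z=0
after  2: r0=0xc7 r1=0x6b r2=0x65 r3=0xff r4=0x7c  N=1 Z=0
after  3: r0=0xc7 r1=0x6b r2=0x65 r3=0xb5 r4=0x7c  N=1 Z=0
after  4: r0=0x0e r1=0x6b r2=0x65 r3=0xb5 r4=0x7c  N=0 Z=0
after  5: r0=0x0e r1=0x6b r2=0x65 r3=0x25 r4=0x7c  N=0 Z=0
after  6: r0=0x0e r1=0x6b r2=0x65 r3=0x25 r4=0x6f  N=0 Z=0
-- IRQ taken; context saved, return-PC = 7 --

SAVED = 0x25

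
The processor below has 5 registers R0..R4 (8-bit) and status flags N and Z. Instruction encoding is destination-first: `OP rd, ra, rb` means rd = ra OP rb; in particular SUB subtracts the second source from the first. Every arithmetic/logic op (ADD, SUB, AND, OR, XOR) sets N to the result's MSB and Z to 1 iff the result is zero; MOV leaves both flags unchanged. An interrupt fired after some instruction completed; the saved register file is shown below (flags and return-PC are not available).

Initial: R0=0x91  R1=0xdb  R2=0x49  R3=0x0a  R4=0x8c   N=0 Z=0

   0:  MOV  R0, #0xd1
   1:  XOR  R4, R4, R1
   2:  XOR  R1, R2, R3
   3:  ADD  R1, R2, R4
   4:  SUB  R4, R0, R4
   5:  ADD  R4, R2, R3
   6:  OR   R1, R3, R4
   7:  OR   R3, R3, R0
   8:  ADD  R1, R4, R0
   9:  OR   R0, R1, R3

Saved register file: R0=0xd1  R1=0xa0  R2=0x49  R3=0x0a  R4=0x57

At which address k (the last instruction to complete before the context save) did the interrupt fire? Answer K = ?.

K = 3

after  0: R0=0xd1 R1=0xdb R2=0x49 R3=0x0a R4=0x8c  N=0 Z=0
after  1: R0=0xd1 R1=0xdb R2=0x49 R3=0x0a R4=0x57  N=0 Z=0
after  2: R0=0xd1 R1=0x43 R2=0x49 R3=0x0a R4=0x57  N=0 Z=0
after  3: R0=0xd1 R1=0xa0 R2=0x49 R3=0x0a R4=0x57  N=1 Z=0
-- IRQ taken; context saved, return-PC = 4 --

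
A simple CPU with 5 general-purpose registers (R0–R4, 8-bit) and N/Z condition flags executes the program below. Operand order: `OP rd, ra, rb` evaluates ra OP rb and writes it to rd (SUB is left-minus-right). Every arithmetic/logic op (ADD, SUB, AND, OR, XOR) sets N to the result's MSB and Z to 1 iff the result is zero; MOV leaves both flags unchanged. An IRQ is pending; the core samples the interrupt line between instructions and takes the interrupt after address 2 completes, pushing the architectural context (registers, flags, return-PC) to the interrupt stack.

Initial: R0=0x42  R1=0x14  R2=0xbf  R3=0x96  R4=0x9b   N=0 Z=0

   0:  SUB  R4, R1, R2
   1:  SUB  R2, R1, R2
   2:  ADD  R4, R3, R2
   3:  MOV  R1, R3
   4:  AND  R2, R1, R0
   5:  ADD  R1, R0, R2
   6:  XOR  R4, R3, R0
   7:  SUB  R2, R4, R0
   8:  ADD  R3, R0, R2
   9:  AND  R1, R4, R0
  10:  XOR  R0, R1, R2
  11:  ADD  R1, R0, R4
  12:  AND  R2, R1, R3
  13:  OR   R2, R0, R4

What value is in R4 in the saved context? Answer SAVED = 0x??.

SAVED = 0xeb

after  0: R0=0x42 R1=0x14 R2=0xbf R3=0x96 R4=0x55  N=0 Z=0
after  1: R0=0x42 R1=0x14 R2=0x55 R3=0x96 R4=0x55  N=0 Z=0
after  2: R0=0x42 R1=0x14 R2=0x55 R3=0x96 R4=0xeb  N=1 Z=0
-- IRQ taken; context saved, return-PC = 3 --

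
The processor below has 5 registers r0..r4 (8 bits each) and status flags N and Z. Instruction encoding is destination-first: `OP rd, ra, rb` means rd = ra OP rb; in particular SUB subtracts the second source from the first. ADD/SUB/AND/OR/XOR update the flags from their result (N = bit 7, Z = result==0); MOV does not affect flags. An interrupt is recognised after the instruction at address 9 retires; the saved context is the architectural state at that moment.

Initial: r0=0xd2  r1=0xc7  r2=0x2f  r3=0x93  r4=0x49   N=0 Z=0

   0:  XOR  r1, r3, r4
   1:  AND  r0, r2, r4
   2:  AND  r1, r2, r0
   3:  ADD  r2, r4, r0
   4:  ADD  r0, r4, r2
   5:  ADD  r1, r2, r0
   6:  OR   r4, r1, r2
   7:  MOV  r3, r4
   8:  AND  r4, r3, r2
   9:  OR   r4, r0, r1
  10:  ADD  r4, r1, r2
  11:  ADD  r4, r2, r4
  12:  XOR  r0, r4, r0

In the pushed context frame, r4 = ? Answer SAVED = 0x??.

SAVED = 0xff

after  0: r0=0xd2 r1=0xda r2=0x2f r3=0x93 r4=0x49  N=1 Z=0
after  1: r0=0x09 r1=0xda r2=0x2f r3=0x93 r4=0x49  N=0 Z=0
after  2: r0=0x09 r1=0x09 r2=0x2f r3=0x93 r4=0x49  N=0 Z=0
after  3: r0=0x09 r1=0x09 r2=0x52 r3=0x93 r4=0x49  N=0 Z=0
after  4: r0=0x9b r1=0x09 r2=0x52 r3=0x93 r4=0x49  N=1 Z=0
after  5: r0=0x9b r1=0xed r2=0x52 r3=0x93 r4=0x49  N=1 Z=0
after  6: r0=0x9b r1=0xed r2=0x52 r3=0x93 r4=0xff  N=1 Z=0
after  7: r0=0x9b r1=0xed r2=0x52 r3=0xff r4=0xff  N=1 Z=0
after  8: r0=0x9b r1=0xed r2=0x52 r3=0xff r4=0x52  N=0 Z=0
after  9: r0=0x9b r1=0xed r2=0x52 r3=0xff r4=0xff  N=1 Z=0
-- IRQ taken; context saved, return-PC = 10 --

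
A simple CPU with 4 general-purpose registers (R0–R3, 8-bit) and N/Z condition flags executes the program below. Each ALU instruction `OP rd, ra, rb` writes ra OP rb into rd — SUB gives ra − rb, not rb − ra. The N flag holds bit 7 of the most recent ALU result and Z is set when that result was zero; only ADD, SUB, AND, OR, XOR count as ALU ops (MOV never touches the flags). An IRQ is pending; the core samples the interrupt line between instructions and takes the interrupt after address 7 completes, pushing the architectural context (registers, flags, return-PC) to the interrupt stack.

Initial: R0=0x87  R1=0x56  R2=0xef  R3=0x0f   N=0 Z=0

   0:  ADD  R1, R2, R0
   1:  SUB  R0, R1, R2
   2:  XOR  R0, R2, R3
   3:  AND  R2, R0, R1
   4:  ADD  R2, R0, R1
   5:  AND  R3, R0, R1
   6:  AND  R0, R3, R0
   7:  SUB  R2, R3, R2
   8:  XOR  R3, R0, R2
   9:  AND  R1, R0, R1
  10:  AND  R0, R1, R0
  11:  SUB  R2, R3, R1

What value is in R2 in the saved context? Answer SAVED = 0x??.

after  0: R0=0x87 R1=0x76 R2=0xef R3=0x0f  N=0 Z=0
after  1: R0=0x87 R1=0x76 R2=0xef R3=0x0f  N=1 Z=0
after  2: R0=0xe0 R1=0x76 R2=0xef R3=0x0f  N=1 Z=0
after  3: R0=0xe0 R1=0x76 R2=0x60 R3=0x0f  N=0 Z=0
after  4: R0=0xe0 R1=0x76 R2=0x56 R3=0x0f  N=0 Z=0
after  5: R0=0xe0 R1=0x76 R2=0x56 R3=0x60  N=0 Z=0
after  6: R0=0x60 R1=0x76 R2=0x56 R3=0x60  N=0 Z=0
after  7: R0=0x60 R1=0x76 R2=0x0a R3=0x60  N=0 Z=0
-- IRQ taken; context saved, return-PC = 8 --

SAVED = 0x0a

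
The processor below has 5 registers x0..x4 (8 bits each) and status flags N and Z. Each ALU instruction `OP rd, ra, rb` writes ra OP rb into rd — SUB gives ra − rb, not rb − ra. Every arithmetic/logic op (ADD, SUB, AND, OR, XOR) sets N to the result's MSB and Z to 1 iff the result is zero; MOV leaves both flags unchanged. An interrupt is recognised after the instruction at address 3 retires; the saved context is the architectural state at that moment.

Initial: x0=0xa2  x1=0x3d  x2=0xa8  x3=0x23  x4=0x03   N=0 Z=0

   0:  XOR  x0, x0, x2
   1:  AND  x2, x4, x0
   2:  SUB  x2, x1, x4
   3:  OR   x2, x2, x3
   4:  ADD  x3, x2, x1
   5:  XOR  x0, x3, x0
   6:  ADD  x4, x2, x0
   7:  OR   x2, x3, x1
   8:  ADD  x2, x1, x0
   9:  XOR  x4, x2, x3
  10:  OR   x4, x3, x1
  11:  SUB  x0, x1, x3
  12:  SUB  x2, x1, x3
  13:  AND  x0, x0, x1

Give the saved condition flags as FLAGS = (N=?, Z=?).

FLAGS = (N=0, Z=0)

after  0: x0=0x0a x1=0x3d x2=0xa8 x3=0x23 x4=0x03  N=0 Z=0
after  1: x0=0x0a x1=0x3d x2=0x02 x3=0x23 x4=0x03  N=0 Z=0
after  2: x0=0x0a x1=0x3d x2=0x3a x3=0x23 x4=0x03  N=0 Z=0
after  3: x0=0x0a x1=0x3d x2=0x3b x3=0x23 x4=0x03  N=0 Z=0
-- IRQ taken; context saved, return-PC = 4 --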